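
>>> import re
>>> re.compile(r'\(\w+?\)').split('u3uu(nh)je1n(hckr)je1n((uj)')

['u3uu', 'je1n', 'je1n(', '']

Matches to split on: at [4:8] → '(nh)'; at [12:18] → '(hckr)'; at [23:27] → '(uj)'.
The string is cut at each match, leaving 4 pieces.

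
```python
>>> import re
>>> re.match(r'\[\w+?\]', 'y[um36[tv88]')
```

None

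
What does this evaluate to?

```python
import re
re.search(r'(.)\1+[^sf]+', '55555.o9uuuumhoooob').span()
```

(0, 19)

The backreference `\1` re-matches whatever the first group consumed, character for character.
The match spans [0:19] → '55555.o9uuuumhoooob'.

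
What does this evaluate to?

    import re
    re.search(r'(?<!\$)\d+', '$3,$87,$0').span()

(5, 6)

Because the assertion is negative and zero-width, positions next to the forbidden text are skipped.
`search` walks the string left to right and returns the first match it finds.
The match spans [5:6] → '7'.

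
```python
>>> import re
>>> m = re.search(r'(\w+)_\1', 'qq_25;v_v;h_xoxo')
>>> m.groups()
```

`\1` has to match the exact text group 1 already captured.
Unlike `match`, `search` isn't anchored — it looks for the pattern anywhere in the string.
The match spans [6:9] → 'v_v'.
Captured: group 1 = 'v'.

('v',)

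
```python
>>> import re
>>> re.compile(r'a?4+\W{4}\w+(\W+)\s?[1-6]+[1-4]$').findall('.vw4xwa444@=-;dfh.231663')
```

The pattern matches optionally the literal 'a', then one or more of the literal '4', then exactly 4 of a non-word character; then one or more of a word character; then one or more of a non-word character (captured); then optionally whitespace, then one or more of a character in [1-6], then a character in [1-4]; then anchored at the end.
Scanning left to right: at [6:24] match 'a444@=-;dfh.231663', group 1 = '.'.
One capturing group, so `findall` returns just the captured substring from the one match — 1 in all.

['.']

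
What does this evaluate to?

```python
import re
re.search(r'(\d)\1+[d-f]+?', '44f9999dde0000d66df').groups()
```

('4',)

`\1` is not a pattern — it's the concrete string captured by group 1, re-applied verbatim.
Unlike `match`, `search` isn't anchored — it looks for the pattern anywhere in the string.
The match spans [0:3] → '44f'.
Captured: group 1 = '4'.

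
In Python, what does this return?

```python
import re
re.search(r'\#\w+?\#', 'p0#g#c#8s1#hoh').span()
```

(2, 5)

The match spans [2:5] → '#g#'.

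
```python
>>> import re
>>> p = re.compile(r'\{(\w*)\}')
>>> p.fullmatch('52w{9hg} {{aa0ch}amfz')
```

`fullmatch` succeeds only if the pattern covers the string from start to end.
Here the string isn't matched end-to-end, so the call returns None.

None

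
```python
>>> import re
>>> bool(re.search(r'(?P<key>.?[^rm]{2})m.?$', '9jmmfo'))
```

False

Pattern: optionally any character, then exactly 2 of any character except [rm] (captured as 'key'); then the literal 'm', then optionally any character; then anchored at the end.
`search` walks the string left to right and returns the first match it finds.
Here the pattern never matches, so the call returns None, and `bool(None)` is False.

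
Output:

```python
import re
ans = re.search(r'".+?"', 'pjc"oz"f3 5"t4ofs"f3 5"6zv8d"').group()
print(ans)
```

Lazy quantifiers expand one character at a time until the remainder of the pattern can match.
The match spans [3:7] → '"oz"'.

"oz"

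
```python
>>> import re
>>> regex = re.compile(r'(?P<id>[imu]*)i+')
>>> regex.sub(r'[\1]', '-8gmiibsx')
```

'-8g[mi]bsx'

This matches zero or more of one of [imu] (captured as 'id'); then one or more of a literal 'i'.
Matches: at [3:6] → 'mii'.
Each match is replaced using the text its own group 1 captured.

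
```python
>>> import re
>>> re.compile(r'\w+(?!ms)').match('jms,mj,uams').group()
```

`re.match` won't scan ahead — the pattern has to work from the very first character.
The match spans [0:3] → 'jms'.

'jms'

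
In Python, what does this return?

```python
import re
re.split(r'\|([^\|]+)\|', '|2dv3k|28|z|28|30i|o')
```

['', '2dv3k', '28', 'z', '28', '30i', 'o']

With a capturing group present, the delimiter's captured portion is kept in the result list.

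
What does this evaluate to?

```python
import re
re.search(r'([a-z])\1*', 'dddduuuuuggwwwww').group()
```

'dddd'

`\1` has to match the exact text group 1 already captured.
`search` walks the string left to right and returns the first match it finds.
The match spans [0:4] → 'dddd'.
Captured: group 1 = 'd'.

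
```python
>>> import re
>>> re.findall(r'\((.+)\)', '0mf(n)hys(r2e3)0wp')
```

Because there's exactly one group, `findall` drops the full match and keeps group 1 from the one hit.

['n)hys(r2e3']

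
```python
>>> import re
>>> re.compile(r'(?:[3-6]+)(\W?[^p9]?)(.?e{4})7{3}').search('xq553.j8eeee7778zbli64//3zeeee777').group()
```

The match spans [2:15] → '553.j8eeee777'.

'553.j8eeee777'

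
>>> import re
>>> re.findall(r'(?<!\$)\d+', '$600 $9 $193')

['00', '93']

A negative assertion filters positions out without eating any characters.
`findall` yields the raw match text (2 of them) because the pattern has no groups.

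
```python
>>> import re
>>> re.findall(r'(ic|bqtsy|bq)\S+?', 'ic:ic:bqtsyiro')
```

['ic', 'ic', 'bqtsy']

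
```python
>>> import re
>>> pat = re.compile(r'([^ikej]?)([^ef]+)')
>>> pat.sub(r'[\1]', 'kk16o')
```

The pattern matches optionally any character except [ikej] (captured); then one or more of any character except [ef] (captured).
Matches: at [0:5] → 'kk16o'.
Each match is replaced using the text its own group 1 captured.

'[]'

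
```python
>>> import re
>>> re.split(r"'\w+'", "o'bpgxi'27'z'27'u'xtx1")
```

['o', '27', '27', 'xtx1']

Matches to split on: at [1:8] → "'bpgxi'"; at [10:13] → "'z'"; at [15:18] → "'u'".
`split` removes every match and returns the 4 fragments in between.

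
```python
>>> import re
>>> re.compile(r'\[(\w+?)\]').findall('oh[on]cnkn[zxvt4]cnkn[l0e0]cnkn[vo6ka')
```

['on', 'zxvt4', 'l0e0']

Matches: at [2:6] match '[on]', group 1 = 'on'; at [10:17] match '[zxvt4]', group 1 = 'zxvt4'; at [21:27] match '[l0e0]', group 1 = 'l0e0'.
With a single group, `findall` returns only what that group captured — 3 items.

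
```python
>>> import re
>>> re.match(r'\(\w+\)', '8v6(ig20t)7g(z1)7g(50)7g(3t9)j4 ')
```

`match` is anchored at position 0; if the pattern doesn't fit there, it returns None.
Here position 0 doesn't satisfy it, so the call returns None.

None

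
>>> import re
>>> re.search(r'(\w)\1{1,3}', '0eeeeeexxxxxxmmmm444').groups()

`\1` has to match the exact text group 1 already captured.
`re.search` scans for the first position where the pattern succeeds.
The match spans [1:5] → 'eeee'.
Captured: group 1 = 'e'.

('e',)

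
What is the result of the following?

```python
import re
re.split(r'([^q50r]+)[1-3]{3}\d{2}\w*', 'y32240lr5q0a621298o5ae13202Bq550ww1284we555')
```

['', 'y', '']

This matches one or more of any character except [q50r] (captured); then exactly 3 of a character in [1-3], then exactly 2 of a digit, then zero or more of a word character.
Matches to split on: at [0:43] → 'y32240lr5q0a621298o5ae13202Bq550ww1284we555'.
The group in the pattern means `split` returns the separators' captures alongside the pieces.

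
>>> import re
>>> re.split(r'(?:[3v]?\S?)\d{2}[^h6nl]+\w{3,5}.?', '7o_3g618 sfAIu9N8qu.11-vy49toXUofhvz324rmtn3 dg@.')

The string is cut at each match, leaving 2 pieces.

['7o_', 'rmtn3 dg@.']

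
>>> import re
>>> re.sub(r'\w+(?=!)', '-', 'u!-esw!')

'-!--!'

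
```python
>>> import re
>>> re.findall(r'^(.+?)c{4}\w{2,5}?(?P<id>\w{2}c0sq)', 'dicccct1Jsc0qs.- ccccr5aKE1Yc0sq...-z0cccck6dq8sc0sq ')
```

Pattern: anchored at the start of the string; then one or more of any character (lazy) (captured); then exactly 4 of a literal 'c', then 2 to 5 of a word character (lazy); then exactly 2 of a word character, then the literal 'c', then the literal '0sq' (captured as 'id').
Because the quantifier is non-greedy, it stops expanding at the earliest point where the rest of the pattern can succeed.
Walking the string: at [0:32] match 'dicccct1Jsc0qs.- ccccr5aKE1Yc0sq', groups = ('dicccct1Jsc0qs.- ', '1Yc0sq').
2 groups means the one result is a tuple of 2 captured strings — 1 here.

[('dicccct1Jsc0qs.- ', '1Yc0sq')]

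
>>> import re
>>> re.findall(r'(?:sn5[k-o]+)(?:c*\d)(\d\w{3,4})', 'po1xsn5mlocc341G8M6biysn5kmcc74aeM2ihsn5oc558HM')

['41G8M', '4aeM2', '58HM']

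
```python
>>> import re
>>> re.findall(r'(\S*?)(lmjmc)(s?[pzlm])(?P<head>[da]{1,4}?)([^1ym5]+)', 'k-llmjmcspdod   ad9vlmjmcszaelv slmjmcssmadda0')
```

[('k-l', 'lmjmc', 'sp', 'd', 'od   ad9vl')]

With 5 capturing groups, `findall` returns a 5-tuple per match.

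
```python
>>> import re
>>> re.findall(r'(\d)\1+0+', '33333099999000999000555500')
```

`\1` has to match the exact text group 1 already captured.
Scanning left to right: at [0:6] match '333330', group 1 = '3'; at [6:14] match '99999000', group 1 = '9'; at [14:20] match '999000', group 1 = '9'; at [20:26] match '555500', group 1 = '5'.
With a single group, `findall` returns only what that group captured — 4 items.

['3', '9', '9', '5']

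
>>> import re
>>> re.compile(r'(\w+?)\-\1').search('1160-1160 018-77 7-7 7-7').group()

'1160-1160'

`\1` is not a pattern — it's the concrete string captured by group 1, re-applied verbatim.
Unlike `match`, `search` isn't anchored — it looks for the pattern anywhere in the string.
The match spans [0:9] → '1160-1160'.
Captured: group 1 = '1160'.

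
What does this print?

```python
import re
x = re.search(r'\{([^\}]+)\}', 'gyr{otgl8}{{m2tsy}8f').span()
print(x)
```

(3, 10)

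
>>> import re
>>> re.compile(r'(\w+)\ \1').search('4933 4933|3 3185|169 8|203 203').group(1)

The backreference `\1` re-matches whatever the first group consumed, character for character.
`re.search` scans for the first position where the pattern succeeds.
The match spans [0:9] → '4933 4933'.
Captured: group 1 = '4933'.

'4933'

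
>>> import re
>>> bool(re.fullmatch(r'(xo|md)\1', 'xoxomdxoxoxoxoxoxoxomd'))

False

For `fullmatch`, every character of the input must be accounted for by the pattern.
Here the string isn't matched end-to-end, so the call returns None, and `bool(None)` is False.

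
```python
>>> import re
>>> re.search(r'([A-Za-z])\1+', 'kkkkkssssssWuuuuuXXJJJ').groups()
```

('k',)

The match spans [0:5] → 'kkkkk'.
Captured: group 1 = 'k'.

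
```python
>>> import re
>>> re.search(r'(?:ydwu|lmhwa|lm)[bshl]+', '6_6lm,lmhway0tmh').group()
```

'lmh'

The match spans [6:9] → 'lmh'.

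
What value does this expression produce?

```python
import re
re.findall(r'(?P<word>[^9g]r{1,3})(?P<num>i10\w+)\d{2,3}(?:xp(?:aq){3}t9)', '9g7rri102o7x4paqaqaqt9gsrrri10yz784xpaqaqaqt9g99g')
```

This matches any character except [9g], then 1 to 3 of the literal 'r' (captured as 'word'); then the literal 'i10', then one or more of a word character (captured as 'num'); then 2 to 3 of a digit; then the literal 'xp', then the literal 'aq' repeated 3 times, then the literal 't9' (non-capturing group).
Matches: at [2:45] match '7rri102o7x4paqaqaqt9gsrrri10yz784xpaqaqaqt9', groups = ('7rr', 'i102o7x4paqaqaqt9gsrrri10yz7').
`findall` packs the 2 group values into a tuple for every match.

[('7rr', 'i102o7x4paqaqaqt9gsrrri10yz7')]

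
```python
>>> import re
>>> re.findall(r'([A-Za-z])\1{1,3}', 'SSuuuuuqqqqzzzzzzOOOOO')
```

['S', 'u', 'q', 'z', 'z', 'O']

`\1` is not a pattern — it's the concrete string captured by group 1, re-applied verbatim.
Scanning left to right: at [0:2] match 'SS', group 1 = 'S'; at [2:6] match 'uuuu', group 1 = 'u'; at [7:11] match 'qqqq', group 1 = 'q'; at [11:15] match 'zzzz', group 1 = 'z'; at [15:17] match 'zz', group 1 = 'z'; ….
With a single group, `findall` returns only what that group captured — 6 items.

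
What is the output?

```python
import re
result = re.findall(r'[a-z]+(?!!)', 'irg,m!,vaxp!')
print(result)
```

Because the assertion is negative and zero-width, positions next to the forbidden text are skipped.
No capturing groups, so `findall` returns the 2 full match strings.

['irg', 'vax']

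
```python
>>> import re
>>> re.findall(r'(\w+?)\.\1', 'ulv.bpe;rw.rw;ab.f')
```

['rw']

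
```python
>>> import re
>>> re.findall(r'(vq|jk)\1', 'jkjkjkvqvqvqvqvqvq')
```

['jk', 'vq', 'vq', 'vq']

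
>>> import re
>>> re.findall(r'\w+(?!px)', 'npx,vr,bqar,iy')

['npx', 'vr', 'bqar', 'iy']

`(?!…)`/`(?<!…)` only lets a position through if the neighbouring text does NOT match; no characters are consumed.
Matches: at [0:3] → 'npx'; at [4:6] → 'vr'; at [7:11] → 'bqar'; at [12:14] → 'iy'.
No capturing groups, so `findall` returns the 4 full match strings.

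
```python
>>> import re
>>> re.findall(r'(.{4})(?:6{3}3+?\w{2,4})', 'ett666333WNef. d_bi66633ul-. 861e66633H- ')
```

['d_bi', '861e']

Pattern: exactly 4 of any character (captured); then exactly 3 of the literal '6', then one or more of a literal '3' (lazy), then 2 to 4 of a word character (non-capturing group).
`findall` collects group 1 from each match (2 total).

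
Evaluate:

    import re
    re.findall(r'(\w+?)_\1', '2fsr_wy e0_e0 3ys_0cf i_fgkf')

['e0']

After group 1 captures some text, `\1` only succeeds where that same text appears again.
`findall` collects group 1 from the one match (1 total).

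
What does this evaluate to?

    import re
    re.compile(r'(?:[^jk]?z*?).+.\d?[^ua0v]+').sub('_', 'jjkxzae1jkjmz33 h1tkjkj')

'_'

This matches optionally any character except [jk], then zero or more of the literal 'z' (lazy) (non-capturing group); then one or more of any character, then any character; then optionally a digit, then one or more of any character except [ua0v].
Matches: at [0:23] → 'jjkxzae1jkjmz33 h1tkjkj'.
`sub` substitutes '_' at each match site.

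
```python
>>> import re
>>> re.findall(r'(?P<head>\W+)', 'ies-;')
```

['-;']

This matches one or more of a non-word character (captured as 'head').
Walking the string: at [3:5] match '-;', group 1 = '-;'.
One capturing group, so `findall` returns just the captured substring from the one match — 1 in all.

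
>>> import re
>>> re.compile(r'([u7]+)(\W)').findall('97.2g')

[('7', '.')]

Pattern: one or more of one of [u7] (captured); then a non-word character (captured).
Walking the string: at [1:3] match '7.', groups = ('7', '.').
`findall` packs the 2 group values into a tuple for every match.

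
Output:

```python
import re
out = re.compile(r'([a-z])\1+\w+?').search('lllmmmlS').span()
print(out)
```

A backreference is literal: `\1` must see the identical characters the first group matched.
`re.search` scans for the first position where the pattern succeeds.
The match spans [0:4] → 'lllm'.
Captured: group 1 = 'l'.

(0, 4)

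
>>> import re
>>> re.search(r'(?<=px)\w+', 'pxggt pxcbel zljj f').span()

(2, 5)

The positive lookaround only admits positions where the adjacent text matches; those characters stay outside the span.
Unlike `match`, `search` isn't anchored — it looks for the pattern anywhere in the string.
The match spans [2:5] → 'ggt'.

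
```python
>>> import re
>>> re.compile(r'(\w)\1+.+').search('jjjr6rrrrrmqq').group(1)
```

'j'

The match spans [0:13] → 'jjjr6rrrrrmqq'.
Captured: group 1 = 'j'.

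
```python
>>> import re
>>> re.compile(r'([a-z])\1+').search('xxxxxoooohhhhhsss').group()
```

After group 1 captures some text, `\1` only succeeds where that same text appears again.
The match spans [0:5] → 'xxxxx'.

'xxxxx'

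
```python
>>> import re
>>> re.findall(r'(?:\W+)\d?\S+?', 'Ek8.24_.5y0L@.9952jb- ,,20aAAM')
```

['.24', '.5y', '@.99', '- ,,20']

Pattern: one or more of a non-word character (non-capturing group); then optionally a digit, then one or more of a non-whitespace character (lazy).
A `+?`/`*?`/`{m,n}?` starts at its minimum and grows only as far as needed for what follows to match.
Walking the string: at [3:6] → '.24'; at [7:10] → '.5y'; at [12:16] → '@.99'; at [20:26] → '- ,,20'.
`findall` yields the raw match text (4 of them) because the pattern has no groups.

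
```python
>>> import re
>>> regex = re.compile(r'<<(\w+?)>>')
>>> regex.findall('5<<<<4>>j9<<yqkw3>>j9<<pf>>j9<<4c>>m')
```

Walking the string: at [3:8] match '<<4>>', group 1 = '4'; at [10:19] match '<<yqkw3>>', group 1 = 'yqkw3'; at [21:27] match '<<pf>>', group 1 = 'pf'; at [29:35] match '<<4c>>', group 1 = '4c'.
One capturing group, so `findall` returns just the captured substring from each match — 4 in all.

['4', 'yqkw3', 'pf', '4c']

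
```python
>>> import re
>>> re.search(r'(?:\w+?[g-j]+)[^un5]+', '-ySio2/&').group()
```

Pattern: one or more of a word character (lazy), then one or more of a character in [g-j] (non-capturing group); then one or more of any character except [un5].
`re.search` tries every starting position until one works.
The match spans [1:8] → 'ySio2/&'.

'ySio2/&'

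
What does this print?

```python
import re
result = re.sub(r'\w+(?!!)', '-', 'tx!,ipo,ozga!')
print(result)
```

Because the assertion is negative and zero-width, positions next to the forbidden text are skipped.
Matches: at [0:1] → 't'; at [4:7] → 'ipo'; at [8:11] → 'ozg'.
Each match is replaced by '-'.

-x!,-,-a!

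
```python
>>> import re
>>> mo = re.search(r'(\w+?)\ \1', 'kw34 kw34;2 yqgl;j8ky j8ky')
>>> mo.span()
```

(0, 9)

After group 1 captures some text, `\1` only succeeds where that same text appears again.
The match spans [0:9] → 'kw34 kw34'.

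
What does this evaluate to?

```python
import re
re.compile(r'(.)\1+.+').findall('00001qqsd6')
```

['0']

After group 1 captures some text, `\1` only succeeds where that same text appears again.
Walking the string: at [0:10] match '00001qqsd6', group 1 = '0'.
With a single group, `findall` returns only what that group captured — 1 item.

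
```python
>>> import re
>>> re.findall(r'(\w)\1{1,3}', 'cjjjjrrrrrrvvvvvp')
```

['j', 'r', 'r', 'v']

`\1` has to match the exact text group 1 already captured.
Because there's exactly one group, `findall` drops the full match and keeps group 1 from each hit.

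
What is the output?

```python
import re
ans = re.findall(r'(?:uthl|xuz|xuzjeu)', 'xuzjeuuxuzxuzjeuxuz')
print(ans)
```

['xuz', 'xuz', 'xuz', 'xuz']

Alternation isn't longest-match — the leftmost alternative that fits at this position is chosen.
No capturing groups, so `findall` returns the 4 full match strings.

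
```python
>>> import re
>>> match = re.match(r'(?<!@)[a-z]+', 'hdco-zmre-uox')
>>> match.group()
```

A negative assertion filters positions out without eating any characters.
`re.match` won't scan ahead — the pattern has to work from the very first character.
The match spans [0:4] → 'hdco'.

'hdco'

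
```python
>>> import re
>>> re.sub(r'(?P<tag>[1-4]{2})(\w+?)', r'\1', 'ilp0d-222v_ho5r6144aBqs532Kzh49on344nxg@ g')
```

'ilp0d-22v_ho5r614aBqs532zh49on34nxg@ g'

Pattern: exactly 2 of a character in [1-4] (captured as 'tag'); then one or more of a word character (lazy) (captured).
The replacement refers to a captured group, so each match is rewritten using its own captured text.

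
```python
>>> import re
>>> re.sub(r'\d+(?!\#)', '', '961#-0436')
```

'1#-'

A negative assertion filters positions out without eating any characters.
Matches: at [0:2] → '96'; at [5:9] → '0436'.
Every occurrence is swapped for ''.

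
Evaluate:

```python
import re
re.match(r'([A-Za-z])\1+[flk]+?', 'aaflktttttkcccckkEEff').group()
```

'aaf'

`\1` is not a pattern — it's the concrete string captured by group 1, re-applied verbatim.
`match` is anchored at position 0; if the pattern doesn't fit there, it returns None.
The match spans [0:3] → 'aaf'.
Captured: group 1 = 'a'.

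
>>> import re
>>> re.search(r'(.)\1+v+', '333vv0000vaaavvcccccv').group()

'333vv'

A backreference is literal: `\1` must see the identical characters the first group matched.
The match spans [0:5] → '333vv'.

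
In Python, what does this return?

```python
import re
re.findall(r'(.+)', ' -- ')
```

[' -- ']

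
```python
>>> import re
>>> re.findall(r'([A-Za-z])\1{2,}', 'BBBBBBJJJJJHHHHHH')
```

['B', 'J', 'H']

After group 1 captures some text, `\1` only succeeds where that same text appears again.
Because there's exactly one group, `findall` drops the full match and keeps group 1 from each hit.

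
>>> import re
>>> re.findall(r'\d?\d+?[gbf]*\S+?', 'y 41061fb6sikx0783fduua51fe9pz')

This matches optionally a digit, then one or more of a digit (lazy), then zero or more of one of [gbf]; then one or more of a non-whitespace character (lazy).
Scanning left to right: at [2:5] → '410'; at [5:10] → '61fb6'; at [14:17] → '078'; at [17:20] → '3fd'; at [23:27] → '51fe'; ….
No capturing groups, so `findall` returns the 6 full match strings.

['410', '61fb6', '078', '3fd', '51fe', '9p']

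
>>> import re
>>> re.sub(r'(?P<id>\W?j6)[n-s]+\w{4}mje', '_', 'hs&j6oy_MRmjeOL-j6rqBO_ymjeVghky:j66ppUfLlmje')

'hs_OL_Vghky:j66ppUfLlmje'

`sub` substitutes '_' at each match site.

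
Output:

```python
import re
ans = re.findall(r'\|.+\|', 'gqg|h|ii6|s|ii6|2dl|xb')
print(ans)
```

['|h|ii6|s|ii6|2dl|']

Walking the string: at [3:20] → '|h|ii6|s|ii6|2dl|'.
Since nothing is captured, `findall` lists the 1 matched substring directly.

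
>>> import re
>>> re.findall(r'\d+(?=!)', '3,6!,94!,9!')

The positive lookaround only admits positions where the adjacent text matches; those characters stay outside the span.
No capturing groups, so `findall` returns the 3 full match strings.

['6', '94', '9']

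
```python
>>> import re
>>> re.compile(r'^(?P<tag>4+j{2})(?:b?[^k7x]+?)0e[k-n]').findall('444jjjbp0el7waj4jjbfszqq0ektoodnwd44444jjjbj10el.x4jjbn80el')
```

['444jj']

`findall` collects group 1 from the one match (1 total).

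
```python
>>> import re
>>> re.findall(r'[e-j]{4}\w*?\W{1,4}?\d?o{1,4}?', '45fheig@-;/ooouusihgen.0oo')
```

Because the quantifier is non-greedy, it stops expanding at the earliest point where the rest of the pattern can succeed.
No capturing groups, so `findall` returns the 2 full match strings.

['fheig@-;/o', 'ihgen.0o']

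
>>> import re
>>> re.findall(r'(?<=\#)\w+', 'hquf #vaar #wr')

['vaar', 'wr']

Lookahead/lookbehind check context without consuming it, so the matched span excludes the asserted characters.
Scanning left to right: at [6:10] → 'vaar'; at [12:14] → 'wr'.
With no groups in the pattern, `findall` gives back each whole match — 2 here.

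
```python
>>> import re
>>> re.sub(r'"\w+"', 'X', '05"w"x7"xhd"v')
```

Matches: at [2:5] → '"w"'; at [7:12] → '"xhd"'.
`sub` substitutes 'X' at each match site.

'05Xx7Xv'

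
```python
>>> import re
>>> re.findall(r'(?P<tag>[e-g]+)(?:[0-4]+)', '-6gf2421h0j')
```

`findall` collects group 1 from the one match (1 total).

['gf']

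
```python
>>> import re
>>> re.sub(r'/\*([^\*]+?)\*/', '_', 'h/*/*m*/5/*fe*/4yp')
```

`sub` substitutes '_' at each match site.

'h/*_5_4yp'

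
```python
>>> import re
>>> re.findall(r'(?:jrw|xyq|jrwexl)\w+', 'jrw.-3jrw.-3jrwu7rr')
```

With no groups in the pattern, `findall` gives back each whole match — 1 here.

['jrwu7rr']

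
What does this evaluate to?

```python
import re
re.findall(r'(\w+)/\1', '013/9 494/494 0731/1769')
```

A backreference is literal: `\1` must see the identical characters the first group matched.
With a single group, `findall` returns only what that group captured — 2 items.

['494', '1']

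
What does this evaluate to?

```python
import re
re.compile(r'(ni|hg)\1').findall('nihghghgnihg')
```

A backreference is literal: `\1` must see the identical characters the first group matched.
Matches: at [2:6] match 'hghg', group 1 = 'hg'.
One capturing group, so `findall` returns just the captured substring from the one match — 1 in all.

['hg']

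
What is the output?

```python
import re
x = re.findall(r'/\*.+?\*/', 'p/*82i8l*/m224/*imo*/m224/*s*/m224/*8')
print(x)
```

['/*82i8l*/', '/*imo*/', '/*s*/']

With the lazy modifier that quantifier settles for the fewest repetitions that let the rest of the pattern succeed (the atoms after it are unaffected and can still be greedy).
No capturing groups, so `findall` returns the 3 full match strings.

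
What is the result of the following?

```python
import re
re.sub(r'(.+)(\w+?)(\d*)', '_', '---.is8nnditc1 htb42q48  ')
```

'_  '

This matches one or more of any character (captured); then one or more of a word character (lazy) (captured); then zero or more of a digit (captured).
Matches: at [0:23] → '---.is8nnditc1 htb42q48'.
Each match is replaced by '_'.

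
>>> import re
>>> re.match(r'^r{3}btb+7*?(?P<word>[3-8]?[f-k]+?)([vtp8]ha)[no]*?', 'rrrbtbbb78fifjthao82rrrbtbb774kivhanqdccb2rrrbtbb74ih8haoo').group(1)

'8fifj'

The pattern matches anchored at the start of the string; then exactly 3 of a literal 'r', then the literal 'bt', then one or more of the literal 'b'; then zero or more of a literal '7' (lazy); then optionally a character in [3-8], then one or more of a character in [f-k] (lazy) (captured as 'word'); then one of [vtp8], then the literal 'ha' (captured); then zero or more of one of [no] (lazy).
Because the quantifier is non-greedy, it stops expanding at the earliest point where the rest of the pattern can succeed.
`match` is anchored at position 0; if the pattern doesn't fit there, it returns None.
The match spans [0:17] → 'rrrbtbbb78fifjtha'.
Captured: group 1 = '8fifj', group 2 = 'tha'.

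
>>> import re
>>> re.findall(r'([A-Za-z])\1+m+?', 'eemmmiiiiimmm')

`\1` is not a pattern — it's the concrete string captured by group 1, re-applied verbatim.
Scanning left to right: at [0:3] match 'eem', group 1 = 'e'; at [5:11] match 'iiiiim', group 1 = 'i'.
With a single group, `findall` returns only what that group captured — 2 items.

['e', 'i']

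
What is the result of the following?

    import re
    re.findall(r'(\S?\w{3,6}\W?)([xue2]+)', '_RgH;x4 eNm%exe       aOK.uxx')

[('_RgH;', 'x'), ('eNm%', 'exe'), ('aOK.', 'uxx')]

Pattern: optionally a non-whitespace character, then 3 to 6 of a word character, then optionally a non-word character (captured); then one or more of one of [xue2] (captured).
Scanning left to right: at [0:6] match '_RgH;x', groups = ('_RgH;', 'x'); at [8:15] match 'eNm%exe', groups = ('eNm%', 'exe'); at [22:29] match 'aOK.uxx', groups = ('aOK.', 'uxx').
Multiple groups make `findall` return tuples — one 2-tuple for each match.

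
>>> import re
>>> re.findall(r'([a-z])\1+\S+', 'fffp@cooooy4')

['f']

A backreference is literal: `\1` must see the identical characters the first group matched.
Walking the string: at [0:12] match 'fffp@cooooy4', group 1 = 'f'.
`findall` collects group 1 from the one match (1 total).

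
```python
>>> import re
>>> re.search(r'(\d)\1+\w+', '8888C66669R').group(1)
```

The match spans [0:11] → '8888C66669R'.
Captured: group 1 = '8'.

'8'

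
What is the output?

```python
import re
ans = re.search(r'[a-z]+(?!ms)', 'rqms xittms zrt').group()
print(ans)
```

`(?!…)`/`(?<!…)` only lets a position through if the neighbouring text does NOT match; no characters are consumed.
The match spans [0:4] → 'rqms'.

rqms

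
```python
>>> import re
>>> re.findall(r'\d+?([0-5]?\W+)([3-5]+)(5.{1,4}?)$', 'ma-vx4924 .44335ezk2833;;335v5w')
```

Pattern: one or more of a digit (lazy); then optionally a character in [0-5], then one or more of a non-word character (captured); then one or more of a character in [3-5] (captured); then the literal '5', then 1 to 4 of any character (lazy) (captured); then anchored at the end.
Matches: at [19:31] match '2833;;335v5w', groups = ('3;;', '33', '5v5w').
With 3 capturing groups, `findall` returns a 3-tuple per match.

[('3;;', '33', '5v5w')]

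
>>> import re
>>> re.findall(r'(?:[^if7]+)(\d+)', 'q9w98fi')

Pattern: one or more of any character except [if7] (non-capturing group); then one or more of a digit (captured).
Because there's exactly one group, `findall` drops the full match and keeps group 1 from the one hit.

['8']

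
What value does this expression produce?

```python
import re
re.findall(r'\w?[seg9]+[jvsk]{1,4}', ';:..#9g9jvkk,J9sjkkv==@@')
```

['9g9jvkk', 'J9sjkkv']

This matches optionally a word character, then one or more of one of [seg9]; then 1 to 4 of one of [jvsk].
`findall` yields the raw match text (2 of them) because the pattern has no groups.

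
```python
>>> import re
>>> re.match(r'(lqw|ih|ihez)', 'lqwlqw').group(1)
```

The match spans [0:3] → 'lqw'.
Captured: group 1 = 'lqw'.

'lqw'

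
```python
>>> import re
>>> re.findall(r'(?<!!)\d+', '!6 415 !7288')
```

The negative lookaround is zero-width — it rules out positions where the adjacent text would match, without consuming anything.
Since nothing is captured, `findall` lists the 2 matched substrings directly.

['415', '288']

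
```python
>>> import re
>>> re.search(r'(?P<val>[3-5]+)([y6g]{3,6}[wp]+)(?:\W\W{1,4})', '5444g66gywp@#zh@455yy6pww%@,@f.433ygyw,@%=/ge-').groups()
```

('5444', 'g66gywp')

Pattern: one or more of a character in [3-5] (captured as 'val'); then 3 to 6 of one of [y6g], then one or more of one of [wp] (captured); then a non-word character, then 1 to 4 of a non-word character (non-capturing group).
`re.search` scans for the first position where the pattern succeeds.
The match spans [0:13] → '5444g66gywp@#'.
Captured: group 1 = '5444', group 2 = 'g66gywp'.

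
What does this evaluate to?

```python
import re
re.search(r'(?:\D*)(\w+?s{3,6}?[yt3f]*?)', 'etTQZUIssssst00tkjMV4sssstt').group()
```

'etTQZUIssssst00tkjMV4sss'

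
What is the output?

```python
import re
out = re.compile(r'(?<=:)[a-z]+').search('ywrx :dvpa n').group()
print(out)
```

The `(?=…)`/`(?<=…)` assertion just peeks at neighbouring text; it doesn't advance the match position.
The match spans [6:10] → 'dvpa'.

dvpa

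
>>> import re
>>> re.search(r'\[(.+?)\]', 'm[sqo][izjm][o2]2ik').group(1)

'sqo'

A `+?`/`*?`/`{m,n}?` starts at its minimum and grows only as far as needed for what follows to match.
`search` walks the string left to right and returns the first match it finds.
The match spans [1:6] → '[sqo]'.
Captured: group 1 = 'sqo'.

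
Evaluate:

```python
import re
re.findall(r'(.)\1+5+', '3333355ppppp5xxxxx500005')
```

`\1` has to match the exact text group 1 already captured.
Walking the string: at [0:7] match '3333355', group 1 = '3'; at [7:13] match 'ppppp5', group 1 = 'p'; at [13:19] match 'xxxxx5', group 1 = 'x'; at [19:24] match '00005', group 1 = '0'.
Because there's exactly one group, `findall` drops the full match and keeps group 1 from each hit.

['3', 'p', 'x', '0']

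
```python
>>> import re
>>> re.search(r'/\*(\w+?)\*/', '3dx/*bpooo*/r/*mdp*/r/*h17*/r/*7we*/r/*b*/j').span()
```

Unlike `match`, `search` isn't anchored — it looks for the pattern anywhere in the string.
The match spans [3:12] → '/*bpooo*/'.
Captured: group 1 = 'bpooo'.

(3, 12)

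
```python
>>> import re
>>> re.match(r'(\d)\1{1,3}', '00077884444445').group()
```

`re.match` only tries the pattern at the start of the string.
The match spans [0:3] → '000'.

'000'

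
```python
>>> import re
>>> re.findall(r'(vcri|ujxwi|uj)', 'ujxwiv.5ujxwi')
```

['ujxwi', 'ujxwi']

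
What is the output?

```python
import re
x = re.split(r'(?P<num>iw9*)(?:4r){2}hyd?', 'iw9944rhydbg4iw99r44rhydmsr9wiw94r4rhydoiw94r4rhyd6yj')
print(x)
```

['iw9944rhydbg4iw99r44rhydmsr9w', 'iw9', 'o', 'iw9', '6yj']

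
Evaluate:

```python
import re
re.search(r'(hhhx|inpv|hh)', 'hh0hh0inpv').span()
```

(0, 2)

`re.search` tries every starting position until one works.
The match spans [0:2] → 'hh'.
Captured: group 1 = 'hh'.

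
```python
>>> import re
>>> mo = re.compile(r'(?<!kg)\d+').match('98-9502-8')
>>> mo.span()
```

(0, 2)

The negative lookaround is zero-width — it rules out positions where the adjacent text would match, without consuming anything.
`re.match` won't scan ahead — the pattern has to work from the very first character.
The match spans [0:2] → '98'.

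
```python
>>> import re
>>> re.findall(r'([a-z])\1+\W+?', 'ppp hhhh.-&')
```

`\1` is not a pattern — it's the concrete string captured by group 1, re-applied verbatim.
Walking the string: at [0:4] match 'ppp ', group 1 = 'p'; at [4:9] match 'hhhh.', group 1 = 'h'.
Because there's exactly one group, `findall` drops the full match and keeps group 1 from each hit.

['p', 'h']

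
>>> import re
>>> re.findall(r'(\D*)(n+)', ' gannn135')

[(' gann', 'n')]

This matches zero or more of a non-digit (captured); then one or more of a literal 'n' (captured).
Matches: at [0:6] match ' gannn', groups = (' gann', 'n').
`findall` packs the 2 group values into a tuple for every match.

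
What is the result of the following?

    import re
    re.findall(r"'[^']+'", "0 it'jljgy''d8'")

Matches: at [4:11] → "'jljgy'"; at [11:15] → "'d8'".
Since nothing is captured, `findall` lists the 2 matched substrings directly.

["'jljgy'", "'d8'"]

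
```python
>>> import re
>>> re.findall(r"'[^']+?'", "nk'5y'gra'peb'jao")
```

Scanning left to right: at [2:6] → "'5y'"; at [9:14] → "'peb'".
`findall` yields the raw match text (2 of them) because the pattern has no groups.

["'5y'", "'peb'"]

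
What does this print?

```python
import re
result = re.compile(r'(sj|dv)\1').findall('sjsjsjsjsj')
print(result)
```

The backreference `\1` re-matches whatever the first group consumed, character for character.
`findall` collects group 1 from each match (2 total).

['sj', 'sj']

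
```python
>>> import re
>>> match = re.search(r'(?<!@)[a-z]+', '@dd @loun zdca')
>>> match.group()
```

The negative lookaround is zero-width — it rules out positions where the adjacent text would match, without consuming anything.
`search` walks the string left to right and returns the first match it finds.
The match spans [2:3] → 'd'.

'd'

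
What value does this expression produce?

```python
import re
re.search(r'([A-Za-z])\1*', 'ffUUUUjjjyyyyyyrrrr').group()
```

`\1` is not a pattern — it's the concrete string captured by group 1, re-applied verbatim.
The match spans [0:2] → 'ff'.

'ff'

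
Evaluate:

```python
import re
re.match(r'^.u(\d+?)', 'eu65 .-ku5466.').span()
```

(0, 3)

The pattern matches anchored at the start of the string; then any character, then the literal 'u'; then one or more of a digit (lazy) (captured).
The `?` after the quantifier makes it lazy — it takes as little as possible before letting the rest of the pattern try.
With `match`, the pattern is implicitly anchored at the beginning.
The match spans [0:3] → 'eu6'.
Captured: group 1 = '6'.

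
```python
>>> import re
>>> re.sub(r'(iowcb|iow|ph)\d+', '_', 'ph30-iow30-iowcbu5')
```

Matches: at [0:4] → 'ph30'; at [5:10] → 'iow30'.
`sub` substitutes '_' at each match site.

'_-_-iowcbu5'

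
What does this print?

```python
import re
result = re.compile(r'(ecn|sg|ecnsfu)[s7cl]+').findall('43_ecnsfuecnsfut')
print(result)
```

Walking the string: at [3:7] match 'ecns', group 1 = 'ecn'; at [9:13] match 'ecns', group 1 = 'ecn'.
Because there's exactly one group, `findall` drops the full match and keeps group 1 from each hit.

['ecn', 'ecn']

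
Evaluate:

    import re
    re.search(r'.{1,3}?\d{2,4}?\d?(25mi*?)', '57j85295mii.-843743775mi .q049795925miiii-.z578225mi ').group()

'q049795925m'

Because the quantifier is non-greedy, it stops expanding at the earliest point where the rest of the pattern can succeed.
The match spans [26:37] → 'q049795925m'.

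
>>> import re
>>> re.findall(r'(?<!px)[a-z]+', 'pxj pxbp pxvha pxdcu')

['pxj', 'pxbp', 'pxvha', 'pxdcu']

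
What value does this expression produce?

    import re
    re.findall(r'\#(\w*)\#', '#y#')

['y']

Matches: at [0:3] match '#y#', group 1 = 'y'.
`findall` collects group 1 from the one match (1 total).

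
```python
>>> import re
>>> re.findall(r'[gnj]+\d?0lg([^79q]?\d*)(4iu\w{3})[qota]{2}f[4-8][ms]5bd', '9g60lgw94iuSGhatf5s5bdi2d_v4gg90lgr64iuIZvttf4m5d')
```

2 groups means the one result is a tuple of 2 captured strings — 1 here.

[('w9', '4iuSGh')]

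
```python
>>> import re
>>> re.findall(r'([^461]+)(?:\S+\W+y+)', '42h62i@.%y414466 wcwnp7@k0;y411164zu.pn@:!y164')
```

['2h', ' wcwnp7@k0;y']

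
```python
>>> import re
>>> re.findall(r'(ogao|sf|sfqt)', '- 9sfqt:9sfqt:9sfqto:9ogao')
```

Alternation isn't longest-match — the leftmost alternative that fits at this position is chosen.
Matches: at [3:5] match 'sf', group 1 = 'sf'; at [9:11] match 'sf', group 1 = 'sf'; at [15:17] match 'sf', group 1 = 'sf'; at [22:26] match 'ogao', group 1 = 'ogao'.
One capturing group, so `findall` returns just the captured substring from each match — 4 in all.

['sf', 'sf', 'sf', 'ogao']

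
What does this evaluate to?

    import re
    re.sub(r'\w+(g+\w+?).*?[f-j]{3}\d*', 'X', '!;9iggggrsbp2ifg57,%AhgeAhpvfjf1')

The pattern matches one or more of a word character; then one or more of the literal 'g', then one or more of a word character (lazy) (captured); then zero or more of any character (lazy), then exactly 3 of a character in [f-j], then zero or more of a digit.
Matches: at [2:32] → '9iggggrsbp2ifg57,%AhgeAhpvfjf1'.
Each match is replaced by 'X'.

'!;X'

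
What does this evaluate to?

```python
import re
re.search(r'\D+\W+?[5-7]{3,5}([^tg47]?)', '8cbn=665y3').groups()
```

This matches one or more of a non-digit, then one or more of a non-word character (lazy), then 3 to 5 of a character in [5-7]; then optionally any character except [tg47] (captured).
`re.search` scans for the first position where the pattern succeeds.
The match spans [1:9] → 'cbn=665y'.
Captured: group 1 = 'y'.

('y',)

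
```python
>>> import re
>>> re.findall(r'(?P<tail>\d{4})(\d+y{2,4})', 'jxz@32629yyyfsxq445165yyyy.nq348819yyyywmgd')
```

[('3262', '9yyy'), ('4451', '65yyyy'), ('3488', '19yyyy')]

Pattern: exactly 4 of a digit (captured as 'tail'); then one or more of a digit, then 2 to 4 of the literal 'y' (captured).
Scanning left to right: at [4:12] match '32629yyy', groups = ('3262', '9yyy'); at [16:26] match '445165yyyy', groups = ('4451', '65yyyy'); at [29:39] match '348819yyyy', groups = ('3488', '19yyyy').
With 2 capturing groups, `findall` returns a 2-tuple per match.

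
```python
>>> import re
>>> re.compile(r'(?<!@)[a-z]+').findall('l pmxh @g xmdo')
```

['l', 'pmxh', 'xmdo']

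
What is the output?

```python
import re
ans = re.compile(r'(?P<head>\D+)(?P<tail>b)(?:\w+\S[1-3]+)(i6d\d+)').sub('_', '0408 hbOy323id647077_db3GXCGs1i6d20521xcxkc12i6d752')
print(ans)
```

The pattern matches one or more of a non-digit (captured as 'head'); then a literal 'b' (captured as 'tail'); then one or more of a word character, then a non-whitespace character, then one or more of a character in [1-3] (non-capturing group); then the literal 'i6d', then one or more of a digit (captured).
Each match is replaced by '_'.

0408_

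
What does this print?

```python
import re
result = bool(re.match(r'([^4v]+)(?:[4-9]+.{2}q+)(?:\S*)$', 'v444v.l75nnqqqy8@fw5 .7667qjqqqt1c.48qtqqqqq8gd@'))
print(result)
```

False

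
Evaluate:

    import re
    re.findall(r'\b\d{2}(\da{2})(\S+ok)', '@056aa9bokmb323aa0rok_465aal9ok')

With 2 capturing groups, `findall` returns a 2-tuple per match.

[('6aa', '9bokmb323aa0rok_465aal9ok')]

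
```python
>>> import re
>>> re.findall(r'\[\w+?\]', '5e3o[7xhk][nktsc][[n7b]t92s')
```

['[7xhk]', '[nktsc]', '[n7b]']

No capturing groups, so `findall` returns the 3 full match strings.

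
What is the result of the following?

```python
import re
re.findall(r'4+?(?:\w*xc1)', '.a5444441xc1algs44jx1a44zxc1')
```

`findall` yields the raw match text (1 of them) because the pattern has no groups.

['444441xc1algs44jx1a44zxc1']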